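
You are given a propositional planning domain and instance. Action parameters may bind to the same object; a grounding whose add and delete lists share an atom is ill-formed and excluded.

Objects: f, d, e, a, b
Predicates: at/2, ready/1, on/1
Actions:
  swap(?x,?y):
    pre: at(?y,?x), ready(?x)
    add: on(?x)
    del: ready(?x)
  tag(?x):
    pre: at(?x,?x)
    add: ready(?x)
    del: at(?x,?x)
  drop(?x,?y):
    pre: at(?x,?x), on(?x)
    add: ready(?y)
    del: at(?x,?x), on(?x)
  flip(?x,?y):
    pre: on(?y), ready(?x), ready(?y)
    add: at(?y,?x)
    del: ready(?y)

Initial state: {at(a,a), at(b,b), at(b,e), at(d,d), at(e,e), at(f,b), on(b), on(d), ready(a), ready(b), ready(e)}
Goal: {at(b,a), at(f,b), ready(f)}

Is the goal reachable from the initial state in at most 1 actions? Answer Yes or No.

No

1. drop(d,f)  →  {at(a,a), at(b,b), at(b,e), at(e,e), at(f,b), on(b), ready(a), ready(b), ready(e), ready(f)}
2. flip(a,b)  →  {at(a,a), at(b,a), at(b,b), at(b,e), at(e,e), at(f,b), on(b), ready(a), ready(e), ready(f)}
optimal plan length = 2; 2 > 1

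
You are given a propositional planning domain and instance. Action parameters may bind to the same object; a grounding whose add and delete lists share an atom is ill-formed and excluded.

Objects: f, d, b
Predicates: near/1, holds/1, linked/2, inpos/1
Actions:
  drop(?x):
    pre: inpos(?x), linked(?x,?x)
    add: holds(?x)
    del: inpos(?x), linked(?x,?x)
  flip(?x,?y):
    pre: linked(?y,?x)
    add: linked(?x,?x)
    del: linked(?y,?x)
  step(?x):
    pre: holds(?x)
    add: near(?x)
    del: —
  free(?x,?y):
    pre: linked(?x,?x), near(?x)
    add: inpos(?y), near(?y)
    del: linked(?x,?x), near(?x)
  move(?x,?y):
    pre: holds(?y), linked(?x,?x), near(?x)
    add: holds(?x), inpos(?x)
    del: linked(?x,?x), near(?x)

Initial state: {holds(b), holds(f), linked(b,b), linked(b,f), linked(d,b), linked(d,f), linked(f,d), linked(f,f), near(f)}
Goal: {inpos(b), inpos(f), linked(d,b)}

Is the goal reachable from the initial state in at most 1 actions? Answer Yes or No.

No

1. free(f,b)  →  {holds(b), holds(f), inpos(b), linked(b,b), linked(b,f), linked(d,b), linked(d,f), linked(f,d), near(b)}
2. free(b,f)  →  {holds(b), holds(f), inpos(b), inpos(f), linked(b,f), linked(d,b), linked(d,f), linked(f,d), near(f)}
optimal plan length = 2; 2 > 1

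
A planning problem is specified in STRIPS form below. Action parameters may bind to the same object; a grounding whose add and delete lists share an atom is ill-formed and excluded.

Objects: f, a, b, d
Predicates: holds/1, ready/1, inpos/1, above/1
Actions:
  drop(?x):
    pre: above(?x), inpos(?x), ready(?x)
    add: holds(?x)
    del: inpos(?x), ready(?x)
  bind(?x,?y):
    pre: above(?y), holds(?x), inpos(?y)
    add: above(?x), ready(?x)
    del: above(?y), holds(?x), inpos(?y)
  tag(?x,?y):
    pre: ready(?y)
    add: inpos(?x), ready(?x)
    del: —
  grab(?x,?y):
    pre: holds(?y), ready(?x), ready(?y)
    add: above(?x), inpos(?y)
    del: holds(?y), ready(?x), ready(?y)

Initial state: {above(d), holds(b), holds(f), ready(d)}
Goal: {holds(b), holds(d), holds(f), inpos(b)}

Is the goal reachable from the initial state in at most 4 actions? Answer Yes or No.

1. tag(b,d)  →  {above(d), holds(b), holds(f), inpos(b), ready(b), ready(d)}
2. tag(d,b)  →  {above(d), holds(b), holds(f), inpos(b), inpos(d), ready(b), ready(d)}
3. drop(d)  →  {above(d), holds(b), holds(d), holds(f), inpos(b), ready(b)}
optimal plan length = 3; 3 ≤ 4

Yes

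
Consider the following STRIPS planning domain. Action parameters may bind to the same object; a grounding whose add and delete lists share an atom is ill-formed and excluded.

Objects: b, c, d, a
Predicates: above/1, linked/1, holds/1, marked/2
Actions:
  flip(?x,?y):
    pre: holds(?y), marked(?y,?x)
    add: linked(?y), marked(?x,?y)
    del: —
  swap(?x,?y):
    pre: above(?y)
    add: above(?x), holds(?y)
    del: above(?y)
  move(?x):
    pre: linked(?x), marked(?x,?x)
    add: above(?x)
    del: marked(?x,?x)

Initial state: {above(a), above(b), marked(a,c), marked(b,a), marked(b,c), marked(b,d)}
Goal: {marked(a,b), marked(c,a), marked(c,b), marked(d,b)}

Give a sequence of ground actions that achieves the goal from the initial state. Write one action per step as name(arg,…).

1. swap(b,a)  →  {above(b), holds(a), marked(a,c), marked(b,a), marked(b,c), marked(b,d)}
2. flip(c,a)  →  {above(b), holds(a), linked(a), marked(a,c), marked(b,a), marked(b,c), marked(b,d), marked(c,a)}
3. swap(c,b)  →  {above(c), holds(a), holds(b), linked(a), marked(a,c), marked(b,a), marked(b,c), marked(b,d), marked(c,a)}
4. flip(c,b)  →  {above(c), holds(a), holds(b), linked(a), linked(b), marked(a,c), marked(b,a), marked(b,c), marked(b,d), marked(c,a), marked(c,b)}
5. flip(d,b)  →  {above(c), holds(a), holds(b), linked(a), linked(b), marked(a,c), marked(b,a), marked(b,c), marked(b,d), marked(c,a), marked(c,b), marked(d,b)}
6. flip(a,b)  →  {above(c), holds(a), holds(b), linked(a), linked(b), marked(a,b), marked(a,c), marked(b,a), marked(b,c), marked(b,d), marked(c,a), marked(c,b), marked(d,b)}

swap(b,a); flip(c,a); swap(c,b); flip(c,b); flip(d,b); flip(a,b)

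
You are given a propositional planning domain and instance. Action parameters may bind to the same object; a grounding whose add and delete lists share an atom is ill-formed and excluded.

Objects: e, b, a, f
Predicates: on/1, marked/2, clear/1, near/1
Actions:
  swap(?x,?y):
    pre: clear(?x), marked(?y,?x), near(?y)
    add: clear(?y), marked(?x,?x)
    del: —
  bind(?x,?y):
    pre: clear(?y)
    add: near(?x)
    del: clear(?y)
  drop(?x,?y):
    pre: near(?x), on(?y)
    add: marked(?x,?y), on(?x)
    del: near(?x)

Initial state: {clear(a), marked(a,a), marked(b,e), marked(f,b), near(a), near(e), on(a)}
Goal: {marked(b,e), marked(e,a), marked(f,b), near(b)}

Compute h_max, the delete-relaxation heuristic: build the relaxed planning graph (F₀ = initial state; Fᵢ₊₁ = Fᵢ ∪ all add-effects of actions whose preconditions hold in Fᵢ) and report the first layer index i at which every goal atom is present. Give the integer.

1

F0 = init (7 atoms)
F1 = F0 ∪ {marked(e,a), near(b), near(f), on(e)}  (11 atoms)
goal ⊆ F1  ⇒  h_max = 1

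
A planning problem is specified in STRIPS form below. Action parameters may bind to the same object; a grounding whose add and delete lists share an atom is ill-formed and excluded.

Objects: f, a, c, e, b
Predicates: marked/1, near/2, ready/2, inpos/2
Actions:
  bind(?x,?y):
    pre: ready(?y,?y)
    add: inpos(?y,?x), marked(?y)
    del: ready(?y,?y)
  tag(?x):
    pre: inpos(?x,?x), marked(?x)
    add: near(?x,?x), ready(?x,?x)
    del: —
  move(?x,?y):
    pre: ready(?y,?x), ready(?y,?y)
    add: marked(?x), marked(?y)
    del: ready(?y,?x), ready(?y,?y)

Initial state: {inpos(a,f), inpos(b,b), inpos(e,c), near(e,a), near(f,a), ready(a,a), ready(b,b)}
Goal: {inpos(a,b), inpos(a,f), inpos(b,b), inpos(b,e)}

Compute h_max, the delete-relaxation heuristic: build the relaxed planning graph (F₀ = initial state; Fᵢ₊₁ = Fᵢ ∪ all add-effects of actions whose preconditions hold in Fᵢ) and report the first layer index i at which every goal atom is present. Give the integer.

1

F0 = init (7 atoms)
F1 = F0 ∪ {inpos(a,a), inpos(a,b), inpos(a,c), inpos(a,e), inpos(b,a), inpos(b,c), inpos(b,e), inpos(b,f), marked(a), marked(b)}  (17 atoms)
goal ⊆ F1  ⇒  h_max = 1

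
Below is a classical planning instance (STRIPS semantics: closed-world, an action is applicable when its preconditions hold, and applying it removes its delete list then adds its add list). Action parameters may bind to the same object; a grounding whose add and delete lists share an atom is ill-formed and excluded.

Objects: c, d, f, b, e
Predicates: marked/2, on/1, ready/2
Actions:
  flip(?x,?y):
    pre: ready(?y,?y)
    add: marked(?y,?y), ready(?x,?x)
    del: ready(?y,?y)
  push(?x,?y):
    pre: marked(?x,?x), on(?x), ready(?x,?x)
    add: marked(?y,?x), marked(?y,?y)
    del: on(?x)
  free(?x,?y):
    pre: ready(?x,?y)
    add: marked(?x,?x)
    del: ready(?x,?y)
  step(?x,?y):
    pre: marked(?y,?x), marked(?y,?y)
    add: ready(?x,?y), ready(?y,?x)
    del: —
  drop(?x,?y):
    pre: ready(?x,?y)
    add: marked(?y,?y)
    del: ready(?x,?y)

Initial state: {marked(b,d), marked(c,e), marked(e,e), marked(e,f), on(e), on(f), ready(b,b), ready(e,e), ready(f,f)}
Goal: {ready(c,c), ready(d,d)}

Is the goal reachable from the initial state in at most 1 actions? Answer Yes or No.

No

1. flip(c,f)  →  {marked(b,d), marked(c,e), marked(e,e), marked(e,f), marked(f,f), on(e), on(f), ready(b,b), ready(c,c), ready(e,e)}
2. flip(d,b)  →  {marked(b,b), marked(b,d), marked(c,e), marked(e,e), marked(e,f), marked(f,f), on(e), on(f), ready(c,c), ready(d,d), ready(e,e)}
optimal plan length = 2; 2 > 1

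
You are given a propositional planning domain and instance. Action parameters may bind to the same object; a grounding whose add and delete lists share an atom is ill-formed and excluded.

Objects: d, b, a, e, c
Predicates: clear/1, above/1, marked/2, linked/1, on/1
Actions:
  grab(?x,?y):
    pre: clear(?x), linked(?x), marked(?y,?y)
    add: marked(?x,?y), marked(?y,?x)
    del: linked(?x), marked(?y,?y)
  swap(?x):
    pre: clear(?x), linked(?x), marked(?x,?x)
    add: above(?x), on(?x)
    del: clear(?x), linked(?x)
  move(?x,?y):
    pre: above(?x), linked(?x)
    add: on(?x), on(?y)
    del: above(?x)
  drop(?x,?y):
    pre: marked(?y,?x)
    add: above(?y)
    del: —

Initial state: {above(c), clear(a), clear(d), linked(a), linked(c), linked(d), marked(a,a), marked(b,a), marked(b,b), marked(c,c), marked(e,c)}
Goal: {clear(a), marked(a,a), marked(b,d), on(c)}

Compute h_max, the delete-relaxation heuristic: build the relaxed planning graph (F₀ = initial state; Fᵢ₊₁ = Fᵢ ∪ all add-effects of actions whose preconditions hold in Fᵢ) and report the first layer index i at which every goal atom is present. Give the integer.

1

F0 = init (11 atoms)
F1 = F0 ∪ {above(a), above(b), above(e), marked(a,b), marked(a,c), marked(a,d), marked(b,d), marked(c,a), marked(c,d), marked(d,a), marked(d,b), marked(d,c), on(a), on(b), on(c), on(d), on(e)}  (28 atoms)
goal ⊆ F1  ⇒  h_max = 1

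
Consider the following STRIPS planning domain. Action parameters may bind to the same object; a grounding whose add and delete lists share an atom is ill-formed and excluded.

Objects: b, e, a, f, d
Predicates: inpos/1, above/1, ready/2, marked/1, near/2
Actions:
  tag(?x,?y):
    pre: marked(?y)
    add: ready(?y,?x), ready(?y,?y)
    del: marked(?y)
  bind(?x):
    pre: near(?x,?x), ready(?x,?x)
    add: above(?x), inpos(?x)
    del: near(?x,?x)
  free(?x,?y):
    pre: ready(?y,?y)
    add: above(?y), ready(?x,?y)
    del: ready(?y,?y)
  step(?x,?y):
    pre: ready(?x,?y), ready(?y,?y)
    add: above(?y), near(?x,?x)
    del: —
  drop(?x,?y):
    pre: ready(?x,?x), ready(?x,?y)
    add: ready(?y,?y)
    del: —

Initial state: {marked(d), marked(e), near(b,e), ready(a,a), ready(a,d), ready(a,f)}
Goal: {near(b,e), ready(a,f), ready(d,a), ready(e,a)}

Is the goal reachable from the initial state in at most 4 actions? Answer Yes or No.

Yes

1. tag(a,e)  →  {marked(d), near(b,e), ready(a,a), ready(a,d), ready(a,f), ready(e,a), ready(e,e)}
2. tag(a,d)  →  {near(b,e), ready(a,a), ready(a,d), ready(a,f), ready(d,a), ready(d,d), ready(e,a), ready(e,e)}
optimal plan length = 2; 2 ≤ 4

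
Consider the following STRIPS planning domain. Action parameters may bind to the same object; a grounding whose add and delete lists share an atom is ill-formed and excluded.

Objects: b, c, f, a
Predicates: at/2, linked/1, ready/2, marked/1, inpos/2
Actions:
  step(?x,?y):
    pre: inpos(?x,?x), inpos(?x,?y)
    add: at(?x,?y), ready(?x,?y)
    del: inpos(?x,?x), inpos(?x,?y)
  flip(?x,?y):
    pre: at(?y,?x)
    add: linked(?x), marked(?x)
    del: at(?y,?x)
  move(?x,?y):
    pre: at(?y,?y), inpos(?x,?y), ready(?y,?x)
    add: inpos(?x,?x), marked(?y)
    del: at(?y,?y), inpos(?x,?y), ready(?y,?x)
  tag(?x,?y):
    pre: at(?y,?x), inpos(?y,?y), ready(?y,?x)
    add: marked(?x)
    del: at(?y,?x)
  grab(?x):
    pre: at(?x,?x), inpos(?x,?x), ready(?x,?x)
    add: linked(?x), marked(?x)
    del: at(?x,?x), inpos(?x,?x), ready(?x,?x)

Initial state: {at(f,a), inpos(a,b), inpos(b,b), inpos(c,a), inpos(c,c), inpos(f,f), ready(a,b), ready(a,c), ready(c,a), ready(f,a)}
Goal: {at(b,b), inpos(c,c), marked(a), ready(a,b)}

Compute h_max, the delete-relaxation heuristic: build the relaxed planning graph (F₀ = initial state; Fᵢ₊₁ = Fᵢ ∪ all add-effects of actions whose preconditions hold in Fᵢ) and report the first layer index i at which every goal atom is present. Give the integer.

1

F0 = init (10 atoms)
F1 = F0 ∪ {at(b,b), at(c,a), at(c,c), at(f,f), linked(a), marked(a), ready(b,b), ready(c,c), ready(f,f)}  (19 atoms)
goal ⊆ F1  ⇒  h_max = 1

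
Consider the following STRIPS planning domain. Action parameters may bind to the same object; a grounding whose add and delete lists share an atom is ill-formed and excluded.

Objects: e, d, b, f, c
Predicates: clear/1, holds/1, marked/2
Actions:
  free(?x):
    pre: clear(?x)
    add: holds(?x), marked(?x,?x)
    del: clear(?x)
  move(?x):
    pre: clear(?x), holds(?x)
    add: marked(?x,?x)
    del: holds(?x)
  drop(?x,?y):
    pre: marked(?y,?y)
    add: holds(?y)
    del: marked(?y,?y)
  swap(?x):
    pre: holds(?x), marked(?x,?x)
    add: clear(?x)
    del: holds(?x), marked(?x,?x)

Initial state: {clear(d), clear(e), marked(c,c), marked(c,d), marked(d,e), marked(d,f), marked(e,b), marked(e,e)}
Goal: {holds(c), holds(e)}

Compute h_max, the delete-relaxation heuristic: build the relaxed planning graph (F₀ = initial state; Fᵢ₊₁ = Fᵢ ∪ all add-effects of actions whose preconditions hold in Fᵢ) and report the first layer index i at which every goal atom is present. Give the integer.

F0 = init (8 atoms)
F1 = F0 ∪ {holds(c), holds(d), holds(e), marked(d,d)}  (12 atoms)
goal ⊆ F1  ⇒  h_max = 1

1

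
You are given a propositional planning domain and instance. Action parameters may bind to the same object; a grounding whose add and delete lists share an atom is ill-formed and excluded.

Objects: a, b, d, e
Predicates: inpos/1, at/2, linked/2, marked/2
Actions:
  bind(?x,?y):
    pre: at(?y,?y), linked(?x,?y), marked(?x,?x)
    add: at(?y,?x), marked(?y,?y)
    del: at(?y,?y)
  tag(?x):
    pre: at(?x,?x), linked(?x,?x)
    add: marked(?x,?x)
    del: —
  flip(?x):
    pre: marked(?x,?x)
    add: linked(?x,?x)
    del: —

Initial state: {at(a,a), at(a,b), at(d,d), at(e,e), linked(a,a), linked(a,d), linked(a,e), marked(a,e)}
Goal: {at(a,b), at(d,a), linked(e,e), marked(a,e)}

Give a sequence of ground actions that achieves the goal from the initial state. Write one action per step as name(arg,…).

tag(a); bind(a,d); bind(a,e); flip(e)

1. tag(a)  →  {at(a,a), at(a,b), at(d,d), at(e,e), linked(a,a), linked(a,d), linked(a,e), marked(a,a), marked(a,e)}
2. bind(a,d)  →  {at(a,a), at(a,b), at(d,a), at(e,e), linked(a,a), linked(a,d), linked(a,e), marked(a,a), marked(a,e), marked(d,d)}
3. bind(a,e)  →  {at(a,a), at(a,b), at(d,a), at(e,a), linked(a,a), linked(a,d), linked(a,e), marked(a,a), marked(a,e), marked(d,d), marked(e,e)}
4. flip(e)  →  {at(a,a), at(a,b), at(d,a), at(e,a), linked(a,a), linked(a,d), linked(a,e), linked(e,e), marked(a,a), marked(a,e), marked(d,d), marked(e,e)}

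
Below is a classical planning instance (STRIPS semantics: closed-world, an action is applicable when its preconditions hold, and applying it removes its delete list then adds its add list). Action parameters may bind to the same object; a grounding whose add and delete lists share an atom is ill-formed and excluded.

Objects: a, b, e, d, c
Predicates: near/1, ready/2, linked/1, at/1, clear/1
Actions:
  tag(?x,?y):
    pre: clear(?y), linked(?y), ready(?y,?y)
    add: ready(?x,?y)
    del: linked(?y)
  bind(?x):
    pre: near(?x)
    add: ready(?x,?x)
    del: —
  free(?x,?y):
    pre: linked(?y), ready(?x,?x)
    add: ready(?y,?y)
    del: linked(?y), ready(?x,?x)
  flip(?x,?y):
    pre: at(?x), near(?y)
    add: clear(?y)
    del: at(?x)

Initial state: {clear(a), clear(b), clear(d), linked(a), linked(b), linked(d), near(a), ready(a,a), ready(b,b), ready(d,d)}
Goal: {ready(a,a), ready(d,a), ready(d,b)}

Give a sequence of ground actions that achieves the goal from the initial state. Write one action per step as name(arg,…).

1. tag(d,a)  →  {clear(a), clear(b), clear(d), linked(b), linked(d), near(a), ready(a,a), ready(b,b), ready(d,a), ready(d,d)}
2. tag(d,b)  →  {clear(a), clear(b), clear(d), linked(d), near(a), ready(a,a), ready(b,b), ready(d,a), ready(d,b), ready(d,d)}

tag(d,a); tag(d,b)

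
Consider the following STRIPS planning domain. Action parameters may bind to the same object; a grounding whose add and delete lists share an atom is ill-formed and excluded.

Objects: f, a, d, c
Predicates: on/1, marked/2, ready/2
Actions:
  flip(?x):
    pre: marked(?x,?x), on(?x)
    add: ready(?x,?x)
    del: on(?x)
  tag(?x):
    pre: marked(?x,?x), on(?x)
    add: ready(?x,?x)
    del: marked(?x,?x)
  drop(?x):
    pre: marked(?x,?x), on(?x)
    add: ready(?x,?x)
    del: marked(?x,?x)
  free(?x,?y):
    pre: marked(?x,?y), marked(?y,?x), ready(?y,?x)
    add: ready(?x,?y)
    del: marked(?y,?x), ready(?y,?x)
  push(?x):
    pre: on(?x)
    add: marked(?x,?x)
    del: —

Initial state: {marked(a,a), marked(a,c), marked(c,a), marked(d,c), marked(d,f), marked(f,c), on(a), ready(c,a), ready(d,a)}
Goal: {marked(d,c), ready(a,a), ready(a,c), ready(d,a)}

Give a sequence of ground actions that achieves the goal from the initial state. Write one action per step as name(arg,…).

flip(a); free(a,c)

1. flip(a)  →  {marked(a,a), marked(a,c), marked(c,a), marked(d,c), marked(d,f), marked(f,c), ready(a,a), ready(c,a), ready(d,a)}
2. free(a,c)  →  {marked(a,a), marked(a,c), marked(d,c), marked(d,f), marked(f,c), ready(a,a), ready(a,c), ready(d,a)}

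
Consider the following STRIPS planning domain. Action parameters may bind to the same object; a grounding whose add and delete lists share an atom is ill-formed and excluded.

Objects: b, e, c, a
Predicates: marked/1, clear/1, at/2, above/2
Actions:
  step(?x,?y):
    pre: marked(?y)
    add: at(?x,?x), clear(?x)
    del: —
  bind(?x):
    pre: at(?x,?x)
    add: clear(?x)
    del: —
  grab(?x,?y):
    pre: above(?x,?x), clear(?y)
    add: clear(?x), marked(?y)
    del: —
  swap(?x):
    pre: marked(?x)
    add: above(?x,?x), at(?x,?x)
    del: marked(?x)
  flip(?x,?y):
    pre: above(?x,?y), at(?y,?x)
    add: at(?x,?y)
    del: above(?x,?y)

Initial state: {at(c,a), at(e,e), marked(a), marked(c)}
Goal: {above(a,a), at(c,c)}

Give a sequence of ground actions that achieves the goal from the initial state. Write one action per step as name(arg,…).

1. step(c,c)  →  {at(c,a), at(c,c), at(e,e), clear(c), marked(a), marked(c)}
2. swap(a)  →  {above(a,a), at(a,a), at(c,a), at(c,c), at(e,e), clear(c), marked(c)}

step(c,c); swap(a)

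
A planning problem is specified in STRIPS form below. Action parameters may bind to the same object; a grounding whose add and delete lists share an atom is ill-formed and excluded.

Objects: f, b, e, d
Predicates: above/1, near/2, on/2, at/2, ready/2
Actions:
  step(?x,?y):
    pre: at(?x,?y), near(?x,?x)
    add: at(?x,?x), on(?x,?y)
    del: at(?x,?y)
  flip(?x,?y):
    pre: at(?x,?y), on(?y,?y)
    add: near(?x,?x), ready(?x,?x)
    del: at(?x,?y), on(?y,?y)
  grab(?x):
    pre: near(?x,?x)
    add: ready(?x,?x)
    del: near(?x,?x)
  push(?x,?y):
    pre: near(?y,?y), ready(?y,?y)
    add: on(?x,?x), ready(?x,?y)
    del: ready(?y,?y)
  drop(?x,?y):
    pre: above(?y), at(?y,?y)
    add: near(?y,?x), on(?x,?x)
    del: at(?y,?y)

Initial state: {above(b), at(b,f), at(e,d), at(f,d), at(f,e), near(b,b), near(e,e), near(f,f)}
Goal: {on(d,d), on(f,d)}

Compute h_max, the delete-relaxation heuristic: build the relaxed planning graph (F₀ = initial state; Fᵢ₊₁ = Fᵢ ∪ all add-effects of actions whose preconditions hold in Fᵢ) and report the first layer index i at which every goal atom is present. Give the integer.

F0 = init (8 atoms)
F1 = F0 ∪ {at(b,b), at(e,e), at(f,f), on(b,f), on(e,d), on(f,d), on(f,e), ready(b,b), ready(e,e), ready(f,f)}  (18 atoms)
F2 = F1 ∪ {near(b,d), near(b,e), near(b,f), on(b,b), on(d,d), on(e,e), on(f,f), ready(b,e), ready(b,f), ready(d,b), ready(d,e), ready(d,f), ready(e,b), ready(e,f), ready(f,b), ready(f,e)}  (34 atoms)
goal ⊆ F2  ⇒  h_max = 2

2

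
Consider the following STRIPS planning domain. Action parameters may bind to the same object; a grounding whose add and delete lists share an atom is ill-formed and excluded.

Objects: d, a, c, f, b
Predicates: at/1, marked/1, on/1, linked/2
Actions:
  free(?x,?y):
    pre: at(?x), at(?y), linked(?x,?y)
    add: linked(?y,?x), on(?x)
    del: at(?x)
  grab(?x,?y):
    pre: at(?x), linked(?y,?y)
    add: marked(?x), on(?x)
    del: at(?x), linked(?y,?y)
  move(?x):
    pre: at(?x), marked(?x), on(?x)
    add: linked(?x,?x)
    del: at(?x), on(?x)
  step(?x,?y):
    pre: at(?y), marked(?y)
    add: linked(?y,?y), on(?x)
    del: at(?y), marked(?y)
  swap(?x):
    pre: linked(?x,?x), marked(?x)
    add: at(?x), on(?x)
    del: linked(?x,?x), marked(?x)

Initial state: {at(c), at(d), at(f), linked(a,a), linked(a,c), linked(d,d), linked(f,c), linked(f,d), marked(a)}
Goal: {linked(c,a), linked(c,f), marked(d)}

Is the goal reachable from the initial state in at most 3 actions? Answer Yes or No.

No

1. free(f,c)  →  {at(c), at(d), linked(a,a), linked(a,c), linked(c,f), linked(d,d), linked(f,c), linked(f,d), marked(a), on(f)}
2. grab(d,d)  →  {at(c), linked(a,a), linked(a,c), linked(c,f), linked(f,c), linked(f,d), marked(a), marked(d), on(d), on(f)}
3. swap(a)  →  {at(a), at(c), linked(a,c), linked(c,f), linked(f,c), linked(f,d), marked(d), on(a), on(d), on(f)}
4. free(a,c)  →  {at(c), linked(a,c), linked(c,a), linked(c,f), linked(f,c), linked(f,d), marked(d), on(a), on(d), on(f)}
optimal plan length = 4; 4 > 3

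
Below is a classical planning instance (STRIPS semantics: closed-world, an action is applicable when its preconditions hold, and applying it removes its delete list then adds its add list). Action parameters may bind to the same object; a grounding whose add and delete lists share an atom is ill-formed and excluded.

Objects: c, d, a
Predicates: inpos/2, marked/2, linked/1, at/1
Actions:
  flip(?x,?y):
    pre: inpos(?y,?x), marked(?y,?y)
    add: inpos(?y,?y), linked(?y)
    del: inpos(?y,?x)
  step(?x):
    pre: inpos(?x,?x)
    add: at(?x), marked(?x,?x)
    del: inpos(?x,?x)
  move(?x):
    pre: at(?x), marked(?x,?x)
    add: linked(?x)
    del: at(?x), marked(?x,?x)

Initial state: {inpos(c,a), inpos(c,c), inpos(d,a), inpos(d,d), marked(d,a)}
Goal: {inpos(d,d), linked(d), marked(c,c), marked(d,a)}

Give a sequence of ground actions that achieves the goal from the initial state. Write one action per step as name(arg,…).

1. step(c)  →  {at(c), inpos(c,a), inpos(d,a), inpos(d,d), marked(c,c), marked(d,a)}
2. step(d)  →  {at(c), at(d), inpos(c,a), inpos(d,a), marked(c,c), marked(d,a), marked(d,d)}
3. flip(a,d)  →  {at(c), at(d), inpos(c,a), inpos(d,d), linked(d), marked(c,c), marked(d,a), marked(d,d)}

step(c); step(d); flip(a,d)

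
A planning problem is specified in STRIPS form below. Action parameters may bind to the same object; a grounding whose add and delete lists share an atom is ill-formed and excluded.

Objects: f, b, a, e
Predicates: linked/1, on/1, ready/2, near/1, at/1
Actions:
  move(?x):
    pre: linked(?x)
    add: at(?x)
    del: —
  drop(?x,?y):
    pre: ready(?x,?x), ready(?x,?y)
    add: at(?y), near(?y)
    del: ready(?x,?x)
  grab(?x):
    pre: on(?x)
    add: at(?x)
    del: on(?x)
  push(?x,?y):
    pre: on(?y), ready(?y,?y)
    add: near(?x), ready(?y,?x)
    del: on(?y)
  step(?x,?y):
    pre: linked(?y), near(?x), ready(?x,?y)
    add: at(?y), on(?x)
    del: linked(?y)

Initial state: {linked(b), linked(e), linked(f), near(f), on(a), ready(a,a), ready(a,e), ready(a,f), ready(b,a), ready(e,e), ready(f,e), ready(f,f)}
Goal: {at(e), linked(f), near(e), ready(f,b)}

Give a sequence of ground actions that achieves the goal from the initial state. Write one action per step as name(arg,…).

1. drop(a,e)  →  {at(e), linked(b), linked(e), linked(f), near(e), near(f), on(a), ready(a,e), ready(a,f), ready(b,a), ready(e,e), ready(f,e), ready(f,f)}
2. step(f,e)  →  {at(e), linked(b), linked(f), near(e), near(f), on(a), on(f), ready(a,e), ready(a,f), ready(b,a), ready(e,e), ready(f,e), ready(f,f)}
3. push(b,f)  →  {at(e), linked(b), linked(f), near(b), near(e), near(f), on(a), ready(a,e), ready(a,f), ready(b,a), ready(e,e), ready(f,b), ready(f,e), ready(f,f)}

drop(a,e); step(f,e); push(b,f)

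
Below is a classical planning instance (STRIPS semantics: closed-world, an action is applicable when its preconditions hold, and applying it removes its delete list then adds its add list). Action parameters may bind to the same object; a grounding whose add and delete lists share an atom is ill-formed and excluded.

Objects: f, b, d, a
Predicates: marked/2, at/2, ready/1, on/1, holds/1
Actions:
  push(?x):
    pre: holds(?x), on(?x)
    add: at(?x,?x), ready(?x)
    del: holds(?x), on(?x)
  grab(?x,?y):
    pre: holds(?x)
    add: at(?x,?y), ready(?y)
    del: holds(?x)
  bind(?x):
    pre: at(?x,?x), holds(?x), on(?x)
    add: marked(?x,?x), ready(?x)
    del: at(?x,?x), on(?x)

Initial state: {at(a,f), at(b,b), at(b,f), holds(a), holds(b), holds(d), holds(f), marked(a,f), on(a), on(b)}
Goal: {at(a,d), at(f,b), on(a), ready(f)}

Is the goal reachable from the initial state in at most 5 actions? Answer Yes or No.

Yes

1. grab(f,b)  →  {at(a,f), at(b,b), at(b,f), at(f,b), holds(a), holds(b), holds(d), marked(a,f), on(a), on(b), ready(b)}
2. grab(b,f)  →  {at(a,f), at(b,b), at(b,f), at(f,b), holds(a), holds(d), marked(a,f), on(a), on(b), ready(b), ready(f)}
3. grab(a,d)  →  {at(a,d), at(a,f), at(b,b), at(b,f), at(f,b), holds(d), marked(a,f), on(a), on(b), ready(b), ready(d), ready(f)}
optimal plan length = 3; 3 ≤ 5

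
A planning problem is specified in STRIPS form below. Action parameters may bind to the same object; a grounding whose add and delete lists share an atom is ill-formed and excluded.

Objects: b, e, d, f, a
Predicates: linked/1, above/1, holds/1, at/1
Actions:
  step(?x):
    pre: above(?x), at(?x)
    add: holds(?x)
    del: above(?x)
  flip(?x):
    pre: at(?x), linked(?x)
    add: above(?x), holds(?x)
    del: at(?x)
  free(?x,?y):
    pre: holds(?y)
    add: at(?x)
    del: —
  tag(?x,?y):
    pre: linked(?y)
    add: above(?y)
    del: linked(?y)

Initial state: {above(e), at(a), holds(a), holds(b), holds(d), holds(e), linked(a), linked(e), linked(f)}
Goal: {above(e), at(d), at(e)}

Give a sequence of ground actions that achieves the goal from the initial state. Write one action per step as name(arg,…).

1. free(e,b)  →  {above(e), at(a), at(e), holds(a), holds(b), holds(d), holds(e), linked(a), linked(e), linked(f)}
2. free(d,b)  →  {above(e), at(a), at(d), at(e), holds(a), holds(b), holds(d), holds(e), linked(a), linked(e), linked(f)}

free(e,b); free(d,b)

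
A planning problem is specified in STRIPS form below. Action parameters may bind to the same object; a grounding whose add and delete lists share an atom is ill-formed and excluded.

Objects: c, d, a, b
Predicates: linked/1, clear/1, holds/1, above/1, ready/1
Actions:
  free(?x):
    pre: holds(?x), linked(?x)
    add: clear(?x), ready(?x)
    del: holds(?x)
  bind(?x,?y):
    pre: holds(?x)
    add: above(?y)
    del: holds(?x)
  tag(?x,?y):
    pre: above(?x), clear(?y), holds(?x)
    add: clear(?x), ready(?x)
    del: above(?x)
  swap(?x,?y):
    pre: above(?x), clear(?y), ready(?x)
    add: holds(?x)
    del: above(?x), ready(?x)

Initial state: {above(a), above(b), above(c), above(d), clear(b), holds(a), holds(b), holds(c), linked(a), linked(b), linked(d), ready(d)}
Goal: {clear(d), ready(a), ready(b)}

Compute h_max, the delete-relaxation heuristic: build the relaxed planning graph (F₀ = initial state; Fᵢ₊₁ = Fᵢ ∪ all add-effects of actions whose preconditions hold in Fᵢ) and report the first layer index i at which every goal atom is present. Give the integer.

F0 = init (12 atoms)
F1 = F0 ∪ {clear(a), clear(c), holds(d), ready(a), ready(b), ready(c)}  (18 atoms)
F2 = F1 ∪ {clear(d)}  (19 atoms)
goal ⊆ F2  ⇒  h_max = 2

2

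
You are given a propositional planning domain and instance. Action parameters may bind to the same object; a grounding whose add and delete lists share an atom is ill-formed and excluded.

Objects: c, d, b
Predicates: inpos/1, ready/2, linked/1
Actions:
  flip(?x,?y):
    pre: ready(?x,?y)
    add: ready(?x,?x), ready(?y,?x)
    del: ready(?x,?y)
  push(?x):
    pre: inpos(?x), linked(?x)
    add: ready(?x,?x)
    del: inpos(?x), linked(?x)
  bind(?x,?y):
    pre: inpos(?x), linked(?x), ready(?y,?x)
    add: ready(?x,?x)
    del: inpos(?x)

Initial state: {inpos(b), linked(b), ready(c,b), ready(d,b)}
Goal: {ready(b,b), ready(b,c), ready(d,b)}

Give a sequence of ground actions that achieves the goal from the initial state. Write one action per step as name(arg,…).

flip(c,b); push(b)

1. flip(c,b)  →  {inpos(b), linked(b), ready(b,c), ready(c,c), ready(d,b)}
2. push(b)  →  {ready(b,b), ready(b,c), ready(c,c), ready(d,b)}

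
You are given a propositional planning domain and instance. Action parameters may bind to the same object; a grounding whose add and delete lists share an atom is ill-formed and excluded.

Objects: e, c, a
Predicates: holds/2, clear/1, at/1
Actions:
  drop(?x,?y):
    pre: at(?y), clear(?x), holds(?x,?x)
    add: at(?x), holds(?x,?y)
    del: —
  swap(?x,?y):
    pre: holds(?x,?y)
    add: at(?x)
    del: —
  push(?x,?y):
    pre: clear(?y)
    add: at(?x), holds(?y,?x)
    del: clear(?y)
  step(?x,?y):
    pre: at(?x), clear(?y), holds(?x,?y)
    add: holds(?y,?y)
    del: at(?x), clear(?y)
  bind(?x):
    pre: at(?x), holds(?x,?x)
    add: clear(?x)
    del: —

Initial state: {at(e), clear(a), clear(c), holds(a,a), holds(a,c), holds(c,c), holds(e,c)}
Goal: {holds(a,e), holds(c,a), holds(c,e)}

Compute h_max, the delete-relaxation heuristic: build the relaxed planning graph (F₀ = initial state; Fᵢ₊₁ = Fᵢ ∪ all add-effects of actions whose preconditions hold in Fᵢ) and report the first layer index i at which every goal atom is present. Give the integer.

F0 = init (7 atoms)
F1 = F0 ∪ {at(a), at(c), holds(a,e), holds(c,a), holds(c,e)}  (12 atoms)
goal ⊆ F1  ⇒  h_max = 1

1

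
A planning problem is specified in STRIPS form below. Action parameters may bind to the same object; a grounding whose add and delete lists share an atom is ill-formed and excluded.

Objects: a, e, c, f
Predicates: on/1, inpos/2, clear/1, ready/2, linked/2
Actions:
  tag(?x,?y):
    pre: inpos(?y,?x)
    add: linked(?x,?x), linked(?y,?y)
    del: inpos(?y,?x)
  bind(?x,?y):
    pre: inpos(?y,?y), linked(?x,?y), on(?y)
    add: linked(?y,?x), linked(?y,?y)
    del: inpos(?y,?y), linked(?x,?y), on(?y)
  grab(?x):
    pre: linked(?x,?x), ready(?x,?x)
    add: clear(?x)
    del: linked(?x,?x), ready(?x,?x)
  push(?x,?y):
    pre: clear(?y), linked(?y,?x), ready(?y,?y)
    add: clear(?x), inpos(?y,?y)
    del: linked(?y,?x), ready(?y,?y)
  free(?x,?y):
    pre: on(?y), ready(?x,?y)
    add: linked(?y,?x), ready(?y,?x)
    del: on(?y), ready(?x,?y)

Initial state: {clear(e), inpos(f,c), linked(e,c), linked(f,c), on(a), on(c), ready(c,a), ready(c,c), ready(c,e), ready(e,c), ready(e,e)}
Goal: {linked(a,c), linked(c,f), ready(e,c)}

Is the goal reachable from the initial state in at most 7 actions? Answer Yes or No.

1. tag(c,f)  →  {clear(e), linked(c,c), linked(e,c), linked(f,c), linked(f,f), on(a), on(c), ready(c,a), ready(c,c), ready(c,e), ready(e,c), ready(e,e)}
2. push(c,e)  →  {clear(c), clear(e), inpos(e,e), linked(c,c), linked(f,c), linked(f,f), on(a), on(c), ready(c,a), ready(c,c), ready(c,e), ready(e,c)}
3. push(c,c)  →  {clear(c), clear(e), inpos(c,c), inpos(e,e), linked(f,c), linked(f,f), on(a), on(c), ready(c,a), ready(c,e), ready(e,c)}
4. bind(f,c)  →  {clear(c), clear(e), inpos(e,e), linked(c,c), linked(c,f), linked(f,f), on(a), ready(c,a), ready(c,e), ready(e,c)}
5. free(c,a)  →  {clear(c), clear(e), inpos(e,e), linked(a,c), linked(c,c), linked(c,f), linked(f,f), ready(a,c), ready(c,e), ready(e,c)}
optimal plan length = 5; 5 ≤ 7

Yes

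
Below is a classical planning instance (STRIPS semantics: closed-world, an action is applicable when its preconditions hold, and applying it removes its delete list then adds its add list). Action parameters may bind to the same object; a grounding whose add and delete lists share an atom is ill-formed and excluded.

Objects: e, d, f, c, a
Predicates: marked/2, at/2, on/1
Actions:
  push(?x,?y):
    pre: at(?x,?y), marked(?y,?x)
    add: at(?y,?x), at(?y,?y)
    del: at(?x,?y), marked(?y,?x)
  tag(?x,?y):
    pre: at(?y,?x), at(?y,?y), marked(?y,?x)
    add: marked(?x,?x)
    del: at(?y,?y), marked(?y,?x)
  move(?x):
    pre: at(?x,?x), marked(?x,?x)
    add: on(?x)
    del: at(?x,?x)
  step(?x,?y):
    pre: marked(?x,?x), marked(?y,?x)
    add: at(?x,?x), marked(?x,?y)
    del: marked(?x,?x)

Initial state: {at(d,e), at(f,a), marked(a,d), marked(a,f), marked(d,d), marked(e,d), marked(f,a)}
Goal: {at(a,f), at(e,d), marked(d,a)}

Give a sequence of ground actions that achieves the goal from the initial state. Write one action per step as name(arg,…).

1. push(d,e)  →  {at(e,d), at(e,e), at(f,a), marked(a,d), marked(a,f), marked(d,d), marked(f,a)}
2. push(f,a)  →  {at(a,a), at(a,f), at(e,d), at(e,e), marked(a,d), marked(d,d), marked(f,a)}
3. step(d,a)  →  {at(a,a), at(a,f), at(d,d), at(e,d), at(e,e), marked(a,d), marked(d,a), marked(f,a)}

push(d,e); push(f,a); step(d,a)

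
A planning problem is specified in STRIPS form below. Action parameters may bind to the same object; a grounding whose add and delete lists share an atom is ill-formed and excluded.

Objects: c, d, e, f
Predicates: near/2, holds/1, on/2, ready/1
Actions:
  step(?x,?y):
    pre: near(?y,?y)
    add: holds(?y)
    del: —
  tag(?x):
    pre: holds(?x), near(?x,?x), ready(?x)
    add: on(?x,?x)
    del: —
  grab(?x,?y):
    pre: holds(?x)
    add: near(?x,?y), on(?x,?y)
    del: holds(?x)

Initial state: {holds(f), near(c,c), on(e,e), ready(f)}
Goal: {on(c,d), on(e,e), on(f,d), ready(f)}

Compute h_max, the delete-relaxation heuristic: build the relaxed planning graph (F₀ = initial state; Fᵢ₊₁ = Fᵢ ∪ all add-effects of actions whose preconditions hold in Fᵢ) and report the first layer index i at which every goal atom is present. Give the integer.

2

F0 = init (4 atoms)
F1 = F0 ∪ {holds(c), near(f,c), near(f,d), near(f,e), near(f,f), on(f,c), on(f,d), on(f,e), on(f,f)}  (13 atoms)
F2 = F1 ∪ {near(c,d), near(c,e), near(c,f), on(c,c), on(c,d), on(c,e), on(c,f)}  (20 atoms)
goal ⊆ F2  ⇒  h_max = 2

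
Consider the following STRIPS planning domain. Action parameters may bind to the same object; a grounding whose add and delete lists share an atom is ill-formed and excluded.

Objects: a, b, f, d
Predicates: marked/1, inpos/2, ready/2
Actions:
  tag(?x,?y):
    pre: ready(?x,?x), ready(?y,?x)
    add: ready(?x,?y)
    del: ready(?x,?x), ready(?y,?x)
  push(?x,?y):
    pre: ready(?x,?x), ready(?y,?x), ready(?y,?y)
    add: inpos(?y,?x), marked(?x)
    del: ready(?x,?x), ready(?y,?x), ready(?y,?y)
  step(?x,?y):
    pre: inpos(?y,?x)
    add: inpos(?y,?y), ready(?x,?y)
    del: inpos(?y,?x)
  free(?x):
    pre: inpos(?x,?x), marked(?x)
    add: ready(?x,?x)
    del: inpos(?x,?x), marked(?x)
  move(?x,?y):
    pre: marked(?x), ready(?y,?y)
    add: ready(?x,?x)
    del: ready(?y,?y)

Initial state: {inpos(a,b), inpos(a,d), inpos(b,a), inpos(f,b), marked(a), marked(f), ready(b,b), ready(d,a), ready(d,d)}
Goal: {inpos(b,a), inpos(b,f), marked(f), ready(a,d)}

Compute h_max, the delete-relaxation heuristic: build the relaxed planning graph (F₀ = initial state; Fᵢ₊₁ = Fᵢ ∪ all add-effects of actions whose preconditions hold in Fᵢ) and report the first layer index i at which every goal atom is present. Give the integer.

F0 = init (9 atoms)
F1 = F0 ∪ {inpos(a,a), inpos(b,b), inpos(d,d), inpos(f,f), marked(b), marked(d), ready(a,a), ready(a,b), ready(b,a), ready(b,f), ready(f,f)}  (20 atoms)
F2 = F1 ∪ {inpos(b,f), inpos(d,a), ready(a,d), ready(f,b)}  (24 atoms)
goal ⊆ F2  ⇒  h_max = 2

2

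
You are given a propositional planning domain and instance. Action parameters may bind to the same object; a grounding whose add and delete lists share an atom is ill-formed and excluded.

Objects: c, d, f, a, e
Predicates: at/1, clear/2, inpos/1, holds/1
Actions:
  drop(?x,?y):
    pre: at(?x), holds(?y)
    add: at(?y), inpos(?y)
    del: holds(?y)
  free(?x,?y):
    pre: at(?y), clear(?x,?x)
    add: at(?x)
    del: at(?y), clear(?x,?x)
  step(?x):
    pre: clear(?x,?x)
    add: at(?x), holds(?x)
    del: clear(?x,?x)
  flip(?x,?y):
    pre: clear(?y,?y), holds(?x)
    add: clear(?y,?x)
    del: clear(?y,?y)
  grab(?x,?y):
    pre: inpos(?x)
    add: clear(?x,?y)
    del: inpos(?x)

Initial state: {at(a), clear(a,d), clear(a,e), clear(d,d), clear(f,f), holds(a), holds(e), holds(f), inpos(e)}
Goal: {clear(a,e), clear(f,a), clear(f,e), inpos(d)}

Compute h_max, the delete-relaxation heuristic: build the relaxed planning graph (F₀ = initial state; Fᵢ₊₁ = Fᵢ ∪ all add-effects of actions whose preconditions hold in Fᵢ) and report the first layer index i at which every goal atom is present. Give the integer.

2

F0 = init (9 atoms)
F1 = F0 ∪ {at(d), at(e), at(f), clear(d,a), clear(d,e), clear(d,f), clear(e,a), clear(e,c), clear(e,d), clear(e,e), clear(e,f), clear(f,a), clear(f,e), holds(d), inpos(a), inpos(f)}  (25 atoms)
F2 = F1 ∪ {clear(a,a), clear(a,c), clear(a,f), clear(f,c), clear(f,d), inpos(d)}  (31 atoms)
goal ⊆ F2  ⇒  h_max = 2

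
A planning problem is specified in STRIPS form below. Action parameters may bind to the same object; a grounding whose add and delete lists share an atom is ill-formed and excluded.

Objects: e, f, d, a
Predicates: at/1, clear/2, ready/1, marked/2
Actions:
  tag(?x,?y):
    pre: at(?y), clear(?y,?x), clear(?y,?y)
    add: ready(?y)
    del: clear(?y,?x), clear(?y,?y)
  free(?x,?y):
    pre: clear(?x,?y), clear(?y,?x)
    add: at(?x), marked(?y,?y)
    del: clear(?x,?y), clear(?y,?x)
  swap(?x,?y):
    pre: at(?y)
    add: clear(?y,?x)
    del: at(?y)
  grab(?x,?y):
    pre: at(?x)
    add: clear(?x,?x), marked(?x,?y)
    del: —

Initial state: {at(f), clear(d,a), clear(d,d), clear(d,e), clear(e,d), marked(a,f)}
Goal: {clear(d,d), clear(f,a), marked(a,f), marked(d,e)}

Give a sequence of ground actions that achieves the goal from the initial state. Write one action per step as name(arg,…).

free(d,e); swap(a,f); grab(d,e)

1. free(d,e)  →  {at(d), at(f), clear(d,a), clear(d,d), marked(a,f), marked(e,e)}
2. swap(a,f)  →  {at(d), clear(d,a), clear(d,d), clear(f,a), marked(a,f), marked(e,e)}
3. grab(d,e)  →  {at(d), clear(d,a), clear(d,d), clear(f,a), marked(a,f), marked(d,e), marked(e,e)}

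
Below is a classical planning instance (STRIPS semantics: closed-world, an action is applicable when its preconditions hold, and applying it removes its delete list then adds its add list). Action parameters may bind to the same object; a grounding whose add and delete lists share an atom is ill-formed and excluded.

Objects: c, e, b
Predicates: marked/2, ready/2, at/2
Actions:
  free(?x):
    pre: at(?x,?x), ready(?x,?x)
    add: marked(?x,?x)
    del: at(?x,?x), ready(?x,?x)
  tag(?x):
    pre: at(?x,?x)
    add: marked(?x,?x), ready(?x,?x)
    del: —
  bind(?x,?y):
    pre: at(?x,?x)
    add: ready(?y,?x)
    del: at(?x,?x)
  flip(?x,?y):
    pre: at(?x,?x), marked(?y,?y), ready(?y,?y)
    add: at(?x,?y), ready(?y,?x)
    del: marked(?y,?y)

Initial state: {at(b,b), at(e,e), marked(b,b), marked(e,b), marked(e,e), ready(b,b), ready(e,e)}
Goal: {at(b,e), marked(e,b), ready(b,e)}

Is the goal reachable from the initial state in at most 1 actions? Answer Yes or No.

1. bind(e,b)  →  {at(b,b), marked(b,b), marked(e,b), marked(e,e), ready(b,b), ready(b,e), ready(e,e)}
2. flip(b,e)  →  {at(b,b), at(b,e), marked(b,b), marked(e,b), ready(b,b), ready(b,e), ready(e,b), ready(e,e)}
optimal plan length = 2; 2 > 1

No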